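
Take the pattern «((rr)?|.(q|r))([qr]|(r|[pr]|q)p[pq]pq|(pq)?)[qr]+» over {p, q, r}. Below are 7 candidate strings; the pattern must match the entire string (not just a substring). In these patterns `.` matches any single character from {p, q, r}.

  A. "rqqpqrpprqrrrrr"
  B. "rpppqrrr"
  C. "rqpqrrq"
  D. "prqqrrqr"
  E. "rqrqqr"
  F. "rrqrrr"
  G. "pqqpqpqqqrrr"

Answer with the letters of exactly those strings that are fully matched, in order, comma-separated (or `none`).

A → no match
B → match
C → match
D → match
E → match
F → match
G → match

B, C, D, E, F, G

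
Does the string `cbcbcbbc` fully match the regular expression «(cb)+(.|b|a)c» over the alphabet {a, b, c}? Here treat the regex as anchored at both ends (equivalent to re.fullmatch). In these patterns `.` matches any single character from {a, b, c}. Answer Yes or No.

Yes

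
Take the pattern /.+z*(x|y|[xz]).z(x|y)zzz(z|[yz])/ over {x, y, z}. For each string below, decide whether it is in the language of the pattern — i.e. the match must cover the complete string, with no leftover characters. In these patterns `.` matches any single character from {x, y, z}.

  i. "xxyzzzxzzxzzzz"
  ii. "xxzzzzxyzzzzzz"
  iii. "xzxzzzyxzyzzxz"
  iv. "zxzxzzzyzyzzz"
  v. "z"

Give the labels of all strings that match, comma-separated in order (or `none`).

i → match
ii → no match
iii → no match
iv → no match
v. "z" → no match

i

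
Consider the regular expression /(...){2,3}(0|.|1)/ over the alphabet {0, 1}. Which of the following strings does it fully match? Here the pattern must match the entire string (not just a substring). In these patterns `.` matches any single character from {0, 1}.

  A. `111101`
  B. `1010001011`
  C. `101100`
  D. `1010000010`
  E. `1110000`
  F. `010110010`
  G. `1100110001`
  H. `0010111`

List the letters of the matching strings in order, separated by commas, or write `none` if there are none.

B, D, E, G, H

A → no match
B → match
C → no match
D → match
E → match
F → no match
G → match
H → match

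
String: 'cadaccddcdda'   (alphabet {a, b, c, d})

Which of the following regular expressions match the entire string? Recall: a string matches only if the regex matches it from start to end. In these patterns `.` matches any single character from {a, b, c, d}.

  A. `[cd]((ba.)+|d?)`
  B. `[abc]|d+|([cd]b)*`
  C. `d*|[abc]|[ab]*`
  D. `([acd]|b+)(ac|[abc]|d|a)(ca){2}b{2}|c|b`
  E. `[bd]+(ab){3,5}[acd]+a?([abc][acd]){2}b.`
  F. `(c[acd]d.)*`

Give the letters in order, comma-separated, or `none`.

F

A → no match
B → no match
C → no match
D → no match
E → no match
F → match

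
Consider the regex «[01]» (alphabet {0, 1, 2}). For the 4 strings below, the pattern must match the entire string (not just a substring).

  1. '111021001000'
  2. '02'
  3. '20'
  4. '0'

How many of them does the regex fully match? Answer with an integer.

1 → no match
2 → no match
3 → no match
4 → match
Total matched: 1

1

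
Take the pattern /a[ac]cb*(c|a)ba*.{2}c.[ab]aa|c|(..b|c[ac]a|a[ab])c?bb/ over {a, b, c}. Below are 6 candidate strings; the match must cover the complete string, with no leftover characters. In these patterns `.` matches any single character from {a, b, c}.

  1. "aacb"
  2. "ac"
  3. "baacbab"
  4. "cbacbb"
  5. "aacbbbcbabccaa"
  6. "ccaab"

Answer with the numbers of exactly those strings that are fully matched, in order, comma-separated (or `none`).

none

1 → no match
2 → no match
3 → no match
4 → no match
5 → no match
6 → no match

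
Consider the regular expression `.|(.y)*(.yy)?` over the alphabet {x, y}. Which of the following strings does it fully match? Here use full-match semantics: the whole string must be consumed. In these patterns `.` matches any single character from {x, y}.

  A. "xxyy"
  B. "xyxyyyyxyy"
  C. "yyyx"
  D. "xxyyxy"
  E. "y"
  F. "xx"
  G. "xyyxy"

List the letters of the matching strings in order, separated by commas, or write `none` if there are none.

E

A → no match
B → no match
C → no match
D → no match
E → match
F → no match
G → no match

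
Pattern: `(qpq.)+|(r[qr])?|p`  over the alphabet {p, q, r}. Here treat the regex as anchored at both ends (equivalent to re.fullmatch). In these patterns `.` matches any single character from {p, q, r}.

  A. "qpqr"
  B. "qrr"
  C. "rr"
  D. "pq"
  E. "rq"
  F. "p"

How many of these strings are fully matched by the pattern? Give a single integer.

4

A → match
B → no match
C → match
D → no match
E → match
F → match
Total matched: 4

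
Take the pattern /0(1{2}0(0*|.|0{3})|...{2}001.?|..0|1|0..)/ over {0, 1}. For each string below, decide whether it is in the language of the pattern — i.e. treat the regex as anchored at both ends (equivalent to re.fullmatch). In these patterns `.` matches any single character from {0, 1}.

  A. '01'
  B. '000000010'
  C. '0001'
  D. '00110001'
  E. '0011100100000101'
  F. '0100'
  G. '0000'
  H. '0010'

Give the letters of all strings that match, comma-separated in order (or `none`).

A → match
B → match
C → match
D → match
E → no match
F → match
G → match
H → match

A, B, C, D, F, G, H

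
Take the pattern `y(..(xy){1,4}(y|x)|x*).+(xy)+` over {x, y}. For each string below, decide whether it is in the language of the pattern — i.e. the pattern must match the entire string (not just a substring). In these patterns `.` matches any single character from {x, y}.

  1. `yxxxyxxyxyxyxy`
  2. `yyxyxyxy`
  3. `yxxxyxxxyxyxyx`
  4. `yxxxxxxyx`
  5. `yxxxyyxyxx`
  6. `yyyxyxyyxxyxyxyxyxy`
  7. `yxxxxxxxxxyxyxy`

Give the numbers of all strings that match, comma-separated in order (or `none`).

1, 2, 6, 7

1 → match
2 → match
3 → no match — must end with `xy`
4 → no match — must end with `xy`
5 → no match — must end with `xy`
6 → match
7 → match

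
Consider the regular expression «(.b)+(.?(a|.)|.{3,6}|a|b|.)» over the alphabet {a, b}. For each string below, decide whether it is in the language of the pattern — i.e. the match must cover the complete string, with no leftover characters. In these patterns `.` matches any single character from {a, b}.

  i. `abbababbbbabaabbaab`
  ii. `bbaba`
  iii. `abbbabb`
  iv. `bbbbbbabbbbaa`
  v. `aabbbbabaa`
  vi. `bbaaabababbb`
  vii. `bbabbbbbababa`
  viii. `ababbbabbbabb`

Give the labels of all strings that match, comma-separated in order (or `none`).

ii, iii, iv, vii, viii

i → no match
ii. `bbaba` → match
iii. `abbbabb` → match
iv → match
v. `aabbbbabaa` → no match
vi. `bbaaabababbb` → no match
vii → match
viii → match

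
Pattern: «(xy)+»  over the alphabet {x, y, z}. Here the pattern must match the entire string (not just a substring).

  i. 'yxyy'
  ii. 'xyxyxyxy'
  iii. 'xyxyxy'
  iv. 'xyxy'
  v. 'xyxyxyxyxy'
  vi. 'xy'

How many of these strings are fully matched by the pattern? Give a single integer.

i. 'yxyy' → no match — must start with 'xy'
ii. 'xyxyxyxy' → match
iii. 'xyxyxy' → match
iv. 'xyxy' → match
v. 'xyxyxyxyxy' → match
vi. 'xy' → match
Total matched: 5

5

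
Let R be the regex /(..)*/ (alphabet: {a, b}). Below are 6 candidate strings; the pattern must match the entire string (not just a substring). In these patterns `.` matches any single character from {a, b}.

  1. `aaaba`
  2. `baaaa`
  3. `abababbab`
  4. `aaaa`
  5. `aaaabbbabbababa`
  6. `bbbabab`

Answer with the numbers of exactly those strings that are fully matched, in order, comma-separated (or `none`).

4

1 → no match
2 → no match
3 → no match
4 → match
5 → no match
6 → no match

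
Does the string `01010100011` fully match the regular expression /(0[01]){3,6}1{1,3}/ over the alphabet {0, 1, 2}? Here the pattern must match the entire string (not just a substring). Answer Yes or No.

Yes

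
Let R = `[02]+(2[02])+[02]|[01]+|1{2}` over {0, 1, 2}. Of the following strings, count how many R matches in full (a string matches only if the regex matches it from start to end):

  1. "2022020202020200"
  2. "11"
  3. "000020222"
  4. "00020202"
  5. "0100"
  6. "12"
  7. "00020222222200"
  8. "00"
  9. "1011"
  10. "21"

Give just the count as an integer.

1 → match
2 → match
3 → match
4 → match
5 → match
6 → no match
7 → match
8 → match
9 → match
10 → no match
Total matched: 8

8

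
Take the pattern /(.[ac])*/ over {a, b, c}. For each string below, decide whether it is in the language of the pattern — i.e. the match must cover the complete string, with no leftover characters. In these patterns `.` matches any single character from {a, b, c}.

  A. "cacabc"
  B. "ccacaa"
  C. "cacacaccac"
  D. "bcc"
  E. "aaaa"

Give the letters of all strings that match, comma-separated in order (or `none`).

A → match
B → match
C → match
D → no match
E → match

A, B, C, E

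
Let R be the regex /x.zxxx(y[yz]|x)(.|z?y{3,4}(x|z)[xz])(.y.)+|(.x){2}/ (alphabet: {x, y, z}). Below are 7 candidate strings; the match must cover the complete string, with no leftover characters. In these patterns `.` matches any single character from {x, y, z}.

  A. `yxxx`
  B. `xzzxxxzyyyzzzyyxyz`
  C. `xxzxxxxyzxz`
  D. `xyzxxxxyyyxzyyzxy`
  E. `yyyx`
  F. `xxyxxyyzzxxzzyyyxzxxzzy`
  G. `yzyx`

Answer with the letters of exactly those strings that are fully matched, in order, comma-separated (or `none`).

A

A → match
B → no match
C → no match
D → no match
E → no match
F → no match
G → no match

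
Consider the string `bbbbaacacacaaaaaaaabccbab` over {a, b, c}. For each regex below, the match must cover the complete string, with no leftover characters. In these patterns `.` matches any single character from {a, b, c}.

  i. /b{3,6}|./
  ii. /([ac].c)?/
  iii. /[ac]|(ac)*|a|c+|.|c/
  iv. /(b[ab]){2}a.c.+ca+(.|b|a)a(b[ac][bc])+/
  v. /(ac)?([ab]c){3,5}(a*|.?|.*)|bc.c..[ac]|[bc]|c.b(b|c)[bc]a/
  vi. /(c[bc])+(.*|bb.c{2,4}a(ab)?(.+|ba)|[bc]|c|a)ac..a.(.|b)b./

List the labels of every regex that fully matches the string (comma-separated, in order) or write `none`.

iv

i → no match
ii → no match
iii → no match
iv → match
v → no match
vi → no match — must start with `c`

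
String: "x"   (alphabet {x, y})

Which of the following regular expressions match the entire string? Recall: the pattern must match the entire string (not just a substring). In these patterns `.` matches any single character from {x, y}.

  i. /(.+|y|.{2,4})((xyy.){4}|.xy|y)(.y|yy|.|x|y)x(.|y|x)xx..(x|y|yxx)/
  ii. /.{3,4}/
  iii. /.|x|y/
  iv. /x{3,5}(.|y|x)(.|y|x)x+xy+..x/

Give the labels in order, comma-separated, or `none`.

iii

i → no match
ii → no match
iii → match
iv → no match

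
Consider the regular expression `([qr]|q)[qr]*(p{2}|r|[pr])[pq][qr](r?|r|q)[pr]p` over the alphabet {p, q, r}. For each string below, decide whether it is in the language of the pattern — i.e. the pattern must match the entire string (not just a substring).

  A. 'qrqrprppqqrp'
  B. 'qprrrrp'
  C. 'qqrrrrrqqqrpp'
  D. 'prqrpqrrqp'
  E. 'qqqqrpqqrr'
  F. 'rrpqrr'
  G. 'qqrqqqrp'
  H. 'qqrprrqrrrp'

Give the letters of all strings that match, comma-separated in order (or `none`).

G

A → no match
B → no match
C → no match
D → no match
E → no match — must end with 'p'
F → no match — must end with 'p'
G → match
H → no match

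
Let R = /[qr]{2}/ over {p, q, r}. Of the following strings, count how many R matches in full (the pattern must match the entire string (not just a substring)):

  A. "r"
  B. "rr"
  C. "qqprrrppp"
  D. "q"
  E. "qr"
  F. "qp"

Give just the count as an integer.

A → no match
B → match
C → no match
D → no match
E → match
F → no match
Total matched: 2

2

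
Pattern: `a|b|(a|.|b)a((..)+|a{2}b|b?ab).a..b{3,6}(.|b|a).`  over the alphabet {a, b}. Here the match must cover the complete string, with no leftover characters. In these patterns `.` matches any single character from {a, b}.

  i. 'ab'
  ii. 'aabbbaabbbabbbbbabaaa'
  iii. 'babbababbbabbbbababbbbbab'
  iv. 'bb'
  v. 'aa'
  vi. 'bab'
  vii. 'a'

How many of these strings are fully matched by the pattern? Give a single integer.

2

i → no match
ii → no match
iii → match
iv → no match
v → no match
vi → no match
vii → match
Total matched: 2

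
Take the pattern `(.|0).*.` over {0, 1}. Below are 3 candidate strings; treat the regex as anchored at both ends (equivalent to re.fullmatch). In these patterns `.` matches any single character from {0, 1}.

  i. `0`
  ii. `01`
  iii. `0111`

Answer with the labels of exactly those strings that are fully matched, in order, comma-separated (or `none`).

ii, iii

i → no match
ii → match
iii → match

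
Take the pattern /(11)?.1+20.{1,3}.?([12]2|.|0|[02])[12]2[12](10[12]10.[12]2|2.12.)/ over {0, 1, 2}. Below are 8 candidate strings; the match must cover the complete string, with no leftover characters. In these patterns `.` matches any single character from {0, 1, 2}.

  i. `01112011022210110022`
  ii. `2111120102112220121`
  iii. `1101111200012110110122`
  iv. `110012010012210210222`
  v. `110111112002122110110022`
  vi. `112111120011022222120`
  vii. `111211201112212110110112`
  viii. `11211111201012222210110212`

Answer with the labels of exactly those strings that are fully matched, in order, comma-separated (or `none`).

i, ii, iii, v, vi, viii

i → match
ii → match
iii → match
iv → no match
v → match
vi → match
vii → no match
viii → match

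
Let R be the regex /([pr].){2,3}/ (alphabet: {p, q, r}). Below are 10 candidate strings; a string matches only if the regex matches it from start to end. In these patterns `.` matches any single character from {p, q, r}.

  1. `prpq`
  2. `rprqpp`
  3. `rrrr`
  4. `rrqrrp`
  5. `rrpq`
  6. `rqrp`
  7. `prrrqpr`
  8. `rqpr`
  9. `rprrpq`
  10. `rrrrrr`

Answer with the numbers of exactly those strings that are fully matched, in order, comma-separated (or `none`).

1, 2, 3, 5, 6, 8, 9, 10

1 → match
2 → match
3 → match
4 → no match
5 → match
6 → match
7 → no match
8 → match
9 → match
10 → match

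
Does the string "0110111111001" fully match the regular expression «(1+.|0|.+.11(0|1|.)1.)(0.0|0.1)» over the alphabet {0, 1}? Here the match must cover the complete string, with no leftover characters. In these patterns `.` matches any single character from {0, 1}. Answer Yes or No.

Yes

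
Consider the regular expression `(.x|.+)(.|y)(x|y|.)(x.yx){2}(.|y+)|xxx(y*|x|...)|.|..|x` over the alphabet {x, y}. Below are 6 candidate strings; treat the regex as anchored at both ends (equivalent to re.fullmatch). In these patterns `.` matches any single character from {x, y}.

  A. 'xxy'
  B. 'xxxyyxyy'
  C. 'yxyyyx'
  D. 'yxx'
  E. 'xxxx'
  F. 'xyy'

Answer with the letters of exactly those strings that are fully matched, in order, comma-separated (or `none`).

E

A → no match
B → no match
C → no match
D → no match
E → match
F → no match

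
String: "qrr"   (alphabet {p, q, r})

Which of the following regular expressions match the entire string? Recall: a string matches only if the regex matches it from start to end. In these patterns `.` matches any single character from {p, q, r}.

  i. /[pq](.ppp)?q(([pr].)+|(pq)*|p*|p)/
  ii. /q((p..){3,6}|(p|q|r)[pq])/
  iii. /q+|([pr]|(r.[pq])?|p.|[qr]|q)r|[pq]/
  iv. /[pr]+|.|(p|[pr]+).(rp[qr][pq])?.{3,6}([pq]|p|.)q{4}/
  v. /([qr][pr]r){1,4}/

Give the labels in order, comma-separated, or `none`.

i → no match
ii → no match
iii → no match
iv → no match
v → match

v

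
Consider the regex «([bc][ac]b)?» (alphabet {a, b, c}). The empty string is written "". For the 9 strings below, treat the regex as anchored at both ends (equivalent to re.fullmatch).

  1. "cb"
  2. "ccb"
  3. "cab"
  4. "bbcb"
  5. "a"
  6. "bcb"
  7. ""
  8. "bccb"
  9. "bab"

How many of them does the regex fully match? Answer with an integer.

5

1 → no match
2 → match
3 → match
4 → no match
5 → no match
6 → match
7 → match
8 → no match
9 → match
Total matched: 5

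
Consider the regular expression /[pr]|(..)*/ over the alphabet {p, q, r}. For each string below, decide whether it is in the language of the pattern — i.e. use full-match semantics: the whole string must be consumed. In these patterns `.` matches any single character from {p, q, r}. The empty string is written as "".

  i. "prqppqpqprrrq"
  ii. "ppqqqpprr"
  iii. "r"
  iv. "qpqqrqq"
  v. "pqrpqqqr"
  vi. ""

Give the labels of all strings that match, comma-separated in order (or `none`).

iii, v, vi

i → no match
ii → no match
iii → match
iv → no match
v → match
vi → match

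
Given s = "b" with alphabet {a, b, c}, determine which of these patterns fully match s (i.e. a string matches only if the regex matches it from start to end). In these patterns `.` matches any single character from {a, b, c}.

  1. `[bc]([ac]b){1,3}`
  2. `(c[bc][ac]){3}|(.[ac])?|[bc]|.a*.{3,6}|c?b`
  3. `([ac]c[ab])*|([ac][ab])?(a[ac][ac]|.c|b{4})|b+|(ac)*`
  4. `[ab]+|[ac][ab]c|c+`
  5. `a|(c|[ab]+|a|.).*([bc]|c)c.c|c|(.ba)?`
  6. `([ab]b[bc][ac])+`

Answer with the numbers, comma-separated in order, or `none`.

2, 3, 4

1 → no match
2 → match
3 → match
4 → match
5 → no match
6 → no match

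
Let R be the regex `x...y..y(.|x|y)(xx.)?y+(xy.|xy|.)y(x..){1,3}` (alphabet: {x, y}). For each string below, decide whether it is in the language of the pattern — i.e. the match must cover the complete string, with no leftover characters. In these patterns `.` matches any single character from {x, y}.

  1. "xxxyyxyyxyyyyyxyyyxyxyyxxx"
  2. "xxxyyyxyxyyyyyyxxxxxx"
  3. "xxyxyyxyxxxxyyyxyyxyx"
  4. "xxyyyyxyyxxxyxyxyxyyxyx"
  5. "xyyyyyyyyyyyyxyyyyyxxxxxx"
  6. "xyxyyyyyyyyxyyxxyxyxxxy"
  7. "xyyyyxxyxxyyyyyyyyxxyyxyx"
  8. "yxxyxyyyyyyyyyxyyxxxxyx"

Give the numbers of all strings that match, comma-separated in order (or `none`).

2, 3, 4, 6

1 → no match
2 → match
3 → match
4 → match
5 → no match
6 → match
7 → no match
8 → no match — must start with "x"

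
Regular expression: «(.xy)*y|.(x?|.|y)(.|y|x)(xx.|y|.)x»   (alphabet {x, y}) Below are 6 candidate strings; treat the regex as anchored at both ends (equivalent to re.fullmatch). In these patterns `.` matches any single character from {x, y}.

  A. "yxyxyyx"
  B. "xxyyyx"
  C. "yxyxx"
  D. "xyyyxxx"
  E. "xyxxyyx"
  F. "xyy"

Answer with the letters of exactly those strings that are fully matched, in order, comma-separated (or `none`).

A. "yxyxyyx" → no match
B. "xxyyyx" → no match
C. "yxyxx" → match
D. "xyyyxxx" → no match
E. "xyxxyyx" → no match
F. "xyy" → no match

C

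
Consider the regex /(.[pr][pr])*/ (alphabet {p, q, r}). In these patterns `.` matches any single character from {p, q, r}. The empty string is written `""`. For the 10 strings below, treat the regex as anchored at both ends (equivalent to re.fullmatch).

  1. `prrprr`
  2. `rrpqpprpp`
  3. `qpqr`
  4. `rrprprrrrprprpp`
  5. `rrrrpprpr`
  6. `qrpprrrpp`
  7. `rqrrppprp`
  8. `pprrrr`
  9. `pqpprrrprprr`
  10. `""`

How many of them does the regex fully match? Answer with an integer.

7

1 → match
2 → match
3 → no match
4 → match
5 → match
6 → match
7 → no match
8 → match
9 → no match
10 → match
Total matched: 7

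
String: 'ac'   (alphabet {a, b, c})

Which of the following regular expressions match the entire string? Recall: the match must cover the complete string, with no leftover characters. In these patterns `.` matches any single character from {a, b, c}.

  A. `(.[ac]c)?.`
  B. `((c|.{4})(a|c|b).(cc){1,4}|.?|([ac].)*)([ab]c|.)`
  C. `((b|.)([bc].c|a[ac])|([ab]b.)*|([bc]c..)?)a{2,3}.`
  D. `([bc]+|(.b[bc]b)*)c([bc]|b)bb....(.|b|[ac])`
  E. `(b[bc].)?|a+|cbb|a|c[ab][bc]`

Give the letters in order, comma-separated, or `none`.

A → no match
B → match
C → no match
D → no match
E → no match

B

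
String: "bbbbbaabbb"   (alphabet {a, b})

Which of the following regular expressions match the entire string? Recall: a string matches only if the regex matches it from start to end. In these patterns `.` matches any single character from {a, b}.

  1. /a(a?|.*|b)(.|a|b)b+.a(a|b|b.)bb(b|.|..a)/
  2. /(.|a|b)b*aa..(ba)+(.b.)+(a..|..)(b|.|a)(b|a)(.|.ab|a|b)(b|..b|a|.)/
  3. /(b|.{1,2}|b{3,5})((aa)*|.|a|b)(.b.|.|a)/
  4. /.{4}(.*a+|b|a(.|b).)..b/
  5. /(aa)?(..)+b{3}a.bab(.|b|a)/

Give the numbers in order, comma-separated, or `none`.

1 → no match — must start with "a"
2 → no match
3 → match
4 → match
5 → no match

3, 4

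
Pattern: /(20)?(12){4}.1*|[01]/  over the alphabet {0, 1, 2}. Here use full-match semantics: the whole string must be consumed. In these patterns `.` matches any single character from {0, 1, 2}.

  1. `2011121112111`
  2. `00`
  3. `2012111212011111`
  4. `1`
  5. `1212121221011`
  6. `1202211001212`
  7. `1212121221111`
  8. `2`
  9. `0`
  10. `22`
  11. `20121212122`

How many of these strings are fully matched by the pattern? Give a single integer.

4

1 → no match
2. `00` → no match
3 → no match
4. `1` → match
5 → no match
6 → no match
7 → match
8. `2` → no match
9. `0` → match
10. `22` → no match
11. `20121212122` → match
Total matched: 4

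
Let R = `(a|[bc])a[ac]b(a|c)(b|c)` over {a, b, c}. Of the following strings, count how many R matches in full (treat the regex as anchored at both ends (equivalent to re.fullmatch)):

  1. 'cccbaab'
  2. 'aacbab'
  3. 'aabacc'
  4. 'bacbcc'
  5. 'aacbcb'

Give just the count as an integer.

1 → no match
2 → match
3 → no match
4 → match
5 → match
Total matched: 3

3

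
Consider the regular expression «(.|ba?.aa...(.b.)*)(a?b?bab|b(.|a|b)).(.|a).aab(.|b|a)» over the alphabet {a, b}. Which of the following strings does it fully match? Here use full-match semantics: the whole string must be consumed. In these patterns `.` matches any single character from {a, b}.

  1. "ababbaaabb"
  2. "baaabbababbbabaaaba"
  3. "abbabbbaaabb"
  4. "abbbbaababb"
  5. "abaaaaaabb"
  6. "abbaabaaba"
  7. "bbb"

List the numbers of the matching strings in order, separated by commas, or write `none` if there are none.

1, 3, 5, 6

1. "ababbaaabb" → match
2 → no match
3. "abbabbbaaabb" → match
4. "abbbbaababb" → no match
5. "abaaaaaabb" → match
6. "abbaabaaba" → match
7. "bbb" → no match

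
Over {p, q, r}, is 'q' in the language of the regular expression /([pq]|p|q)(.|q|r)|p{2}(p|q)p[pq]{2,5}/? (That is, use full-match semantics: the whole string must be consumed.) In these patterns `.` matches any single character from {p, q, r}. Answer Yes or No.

No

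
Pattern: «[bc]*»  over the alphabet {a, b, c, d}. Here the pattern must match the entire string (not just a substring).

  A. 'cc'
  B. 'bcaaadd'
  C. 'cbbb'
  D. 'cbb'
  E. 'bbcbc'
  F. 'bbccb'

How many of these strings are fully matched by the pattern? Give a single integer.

A. 'cc' → match
B. 'bcaaadd' → no match
C. 'cbbb' → match
D. 'cbb' → match
E. 'bbcbc' → match
F. 'bbccb' → match
Total matched: 5

5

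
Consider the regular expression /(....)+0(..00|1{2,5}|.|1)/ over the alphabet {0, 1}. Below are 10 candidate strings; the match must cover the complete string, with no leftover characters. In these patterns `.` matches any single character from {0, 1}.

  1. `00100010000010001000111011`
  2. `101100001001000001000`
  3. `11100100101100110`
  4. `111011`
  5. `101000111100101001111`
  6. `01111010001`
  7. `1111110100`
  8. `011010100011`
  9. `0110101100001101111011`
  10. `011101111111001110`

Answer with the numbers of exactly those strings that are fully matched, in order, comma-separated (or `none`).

2, 5, 7

1 → no match
2 → match
3 → no match
4. `111011` → no match
5 → match
6. `01111010001` → no match
7. `1111110100` → match
8. `011010100011` → no match
9 → no match
10 → no match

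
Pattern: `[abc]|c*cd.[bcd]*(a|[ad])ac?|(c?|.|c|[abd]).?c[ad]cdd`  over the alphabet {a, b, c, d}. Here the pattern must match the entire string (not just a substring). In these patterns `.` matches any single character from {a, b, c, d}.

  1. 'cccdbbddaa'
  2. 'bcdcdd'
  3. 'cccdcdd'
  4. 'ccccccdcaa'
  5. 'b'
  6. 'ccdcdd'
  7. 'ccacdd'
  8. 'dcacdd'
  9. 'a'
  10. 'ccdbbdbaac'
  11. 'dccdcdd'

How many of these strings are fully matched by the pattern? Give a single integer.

11

1 → match
2 → match
3 → match
4 → match
5 → match
6 → match
7 → match
8 → match
9 → match
10 → match
11 → match
Total matched: 11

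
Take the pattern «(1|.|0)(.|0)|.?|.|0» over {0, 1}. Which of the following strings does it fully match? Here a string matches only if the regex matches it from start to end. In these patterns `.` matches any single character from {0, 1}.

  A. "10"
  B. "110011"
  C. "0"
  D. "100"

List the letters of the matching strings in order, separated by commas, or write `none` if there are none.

A, C

A → match
B → no match
C → match
D → no match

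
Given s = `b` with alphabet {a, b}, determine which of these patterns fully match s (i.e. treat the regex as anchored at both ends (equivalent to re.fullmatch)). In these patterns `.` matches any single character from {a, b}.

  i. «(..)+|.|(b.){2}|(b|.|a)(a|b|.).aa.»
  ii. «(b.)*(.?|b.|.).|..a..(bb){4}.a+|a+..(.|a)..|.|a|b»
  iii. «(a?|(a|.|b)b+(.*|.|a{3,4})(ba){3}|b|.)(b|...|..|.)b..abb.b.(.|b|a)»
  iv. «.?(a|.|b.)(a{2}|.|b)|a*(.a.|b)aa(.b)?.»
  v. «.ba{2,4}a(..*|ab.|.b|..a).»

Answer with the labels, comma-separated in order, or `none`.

i → match
ii → match
iii → no match
iv → no match
v → no match

i, ii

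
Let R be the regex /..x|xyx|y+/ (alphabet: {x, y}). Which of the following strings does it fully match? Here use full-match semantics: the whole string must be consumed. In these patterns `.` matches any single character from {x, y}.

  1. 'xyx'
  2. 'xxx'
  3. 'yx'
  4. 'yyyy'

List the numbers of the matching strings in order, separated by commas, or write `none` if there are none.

1. 'xyx' → match
2. 'xxx' → match
3. 'yx' → no match
4. 'yyyy' → match

1, 2, 4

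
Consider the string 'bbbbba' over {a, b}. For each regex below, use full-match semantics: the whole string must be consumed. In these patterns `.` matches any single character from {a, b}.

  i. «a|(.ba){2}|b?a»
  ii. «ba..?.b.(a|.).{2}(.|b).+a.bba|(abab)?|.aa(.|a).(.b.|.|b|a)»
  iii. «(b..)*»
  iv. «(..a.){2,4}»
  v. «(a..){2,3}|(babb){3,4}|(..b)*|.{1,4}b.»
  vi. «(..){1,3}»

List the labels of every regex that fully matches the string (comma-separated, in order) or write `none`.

i → no match
ii → no match
iii → match
iv → no match
v → match
vi → match

iii, v, vi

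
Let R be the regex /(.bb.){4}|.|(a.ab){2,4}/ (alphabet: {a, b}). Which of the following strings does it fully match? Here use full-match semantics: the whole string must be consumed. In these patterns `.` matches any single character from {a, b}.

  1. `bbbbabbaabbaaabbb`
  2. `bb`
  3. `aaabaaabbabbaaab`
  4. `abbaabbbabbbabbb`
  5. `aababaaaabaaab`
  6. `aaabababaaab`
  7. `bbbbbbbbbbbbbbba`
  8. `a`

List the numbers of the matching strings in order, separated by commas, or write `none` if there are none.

1 → no match
2 → no match
3 → no match
4 → match
5 → no match
6 → match
7 → match
8 → match

4, 6, 7, 8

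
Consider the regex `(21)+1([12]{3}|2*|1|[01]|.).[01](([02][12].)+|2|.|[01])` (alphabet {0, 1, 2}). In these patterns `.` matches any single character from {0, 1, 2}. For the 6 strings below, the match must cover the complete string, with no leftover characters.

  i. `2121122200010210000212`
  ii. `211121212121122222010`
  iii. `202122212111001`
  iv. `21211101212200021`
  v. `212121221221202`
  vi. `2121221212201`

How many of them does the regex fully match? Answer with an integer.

0

i → no match
ii → no match
iii → no match — must start with `21`
iv → no match
v → no match
vi → no match
Total matched: 0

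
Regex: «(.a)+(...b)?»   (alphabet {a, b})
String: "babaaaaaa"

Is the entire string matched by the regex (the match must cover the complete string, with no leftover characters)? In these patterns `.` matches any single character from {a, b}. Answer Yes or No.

No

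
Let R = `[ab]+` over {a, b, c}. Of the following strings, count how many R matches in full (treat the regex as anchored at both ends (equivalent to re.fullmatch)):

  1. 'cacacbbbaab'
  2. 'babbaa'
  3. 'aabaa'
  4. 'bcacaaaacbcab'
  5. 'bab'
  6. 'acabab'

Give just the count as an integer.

3

1 → no match
2 → match
3 → match
4 → no match
5 → match
6 → no match
Total matched: 3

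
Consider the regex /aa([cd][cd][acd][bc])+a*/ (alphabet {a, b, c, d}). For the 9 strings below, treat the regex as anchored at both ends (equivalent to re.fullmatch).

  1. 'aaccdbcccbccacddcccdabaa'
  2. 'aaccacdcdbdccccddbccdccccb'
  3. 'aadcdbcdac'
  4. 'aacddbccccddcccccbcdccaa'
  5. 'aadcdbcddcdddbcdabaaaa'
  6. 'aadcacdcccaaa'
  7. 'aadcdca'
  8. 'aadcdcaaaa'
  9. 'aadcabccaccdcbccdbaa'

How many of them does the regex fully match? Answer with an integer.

1 → match
2 → match
3. 'aadcdbcdac' → match
4 → match
5 → match
6 → match
7. 'aadcdca' → match
8. 'aadcdcaaaa' → match
9 → match
Total matched: 9

9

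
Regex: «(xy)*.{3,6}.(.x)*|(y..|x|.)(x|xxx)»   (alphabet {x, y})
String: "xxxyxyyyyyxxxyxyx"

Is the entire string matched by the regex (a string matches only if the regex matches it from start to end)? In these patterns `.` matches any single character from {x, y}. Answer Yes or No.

No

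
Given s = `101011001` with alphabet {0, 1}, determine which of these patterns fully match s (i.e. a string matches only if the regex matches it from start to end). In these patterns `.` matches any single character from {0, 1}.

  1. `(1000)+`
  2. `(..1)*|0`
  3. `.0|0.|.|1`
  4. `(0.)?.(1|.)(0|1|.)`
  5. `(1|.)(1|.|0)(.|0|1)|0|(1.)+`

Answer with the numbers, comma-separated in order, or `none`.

2

1 → no match — must start with `1000`
2 → match
3 → no match
4 → no match
5 → no match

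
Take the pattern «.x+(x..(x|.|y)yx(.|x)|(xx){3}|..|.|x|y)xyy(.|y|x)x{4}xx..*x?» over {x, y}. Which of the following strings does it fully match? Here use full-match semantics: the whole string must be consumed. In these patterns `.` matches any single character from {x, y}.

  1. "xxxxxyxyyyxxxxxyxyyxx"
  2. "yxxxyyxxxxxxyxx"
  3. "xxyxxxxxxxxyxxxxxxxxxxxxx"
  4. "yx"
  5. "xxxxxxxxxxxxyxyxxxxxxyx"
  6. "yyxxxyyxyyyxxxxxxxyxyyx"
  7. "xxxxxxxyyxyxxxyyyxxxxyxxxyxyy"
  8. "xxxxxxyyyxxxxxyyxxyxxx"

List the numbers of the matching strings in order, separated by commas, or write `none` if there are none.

1 → no match
2 → no match
3 → no match
4 → no match
5 → no match
6 → no match
7 → no match
8 → no match

none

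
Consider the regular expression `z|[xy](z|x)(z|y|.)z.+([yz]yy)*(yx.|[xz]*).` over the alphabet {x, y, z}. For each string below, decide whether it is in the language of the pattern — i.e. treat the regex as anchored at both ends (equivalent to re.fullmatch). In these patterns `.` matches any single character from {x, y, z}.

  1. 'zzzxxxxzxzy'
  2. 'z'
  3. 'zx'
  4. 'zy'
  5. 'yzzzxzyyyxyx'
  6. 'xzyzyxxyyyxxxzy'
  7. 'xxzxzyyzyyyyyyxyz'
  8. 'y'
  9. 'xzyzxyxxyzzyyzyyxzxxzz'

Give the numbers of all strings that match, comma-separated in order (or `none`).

2, 5, 6, 9

1. 'zzzxxxxzxzy' → no match
2. 'z' → match
3. 'zx' → no match
4. 'zy' → no match
5. 'yzzzxzyyyxyx' → match
6 → match
7 → no match
8. 'y' → no match
9 → match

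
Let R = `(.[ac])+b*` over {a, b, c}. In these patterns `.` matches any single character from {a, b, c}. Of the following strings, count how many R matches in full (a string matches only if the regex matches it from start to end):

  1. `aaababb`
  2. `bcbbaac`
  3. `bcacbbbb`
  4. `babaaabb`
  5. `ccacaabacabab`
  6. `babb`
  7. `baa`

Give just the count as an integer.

1 → no match
2 → no match
3 → match
4 → match
5 → match
6 → match
7 → no match
Total matched: 4

4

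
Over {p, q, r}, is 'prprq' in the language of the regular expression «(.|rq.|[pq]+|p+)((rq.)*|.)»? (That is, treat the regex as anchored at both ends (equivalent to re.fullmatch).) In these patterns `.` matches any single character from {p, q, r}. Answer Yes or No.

No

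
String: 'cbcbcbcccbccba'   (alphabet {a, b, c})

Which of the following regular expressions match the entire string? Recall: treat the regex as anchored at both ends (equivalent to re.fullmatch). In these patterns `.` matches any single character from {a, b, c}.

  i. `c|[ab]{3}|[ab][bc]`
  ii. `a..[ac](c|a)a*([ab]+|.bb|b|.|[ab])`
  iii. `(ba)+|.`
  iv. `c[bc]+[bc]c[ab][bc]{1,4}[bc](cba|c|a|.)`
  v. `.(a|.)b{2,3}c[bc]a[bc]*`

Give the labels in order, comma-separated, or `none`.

i → no match
ii → no match — must start with 'a'
iii → no match
iv → match
v → no match

iv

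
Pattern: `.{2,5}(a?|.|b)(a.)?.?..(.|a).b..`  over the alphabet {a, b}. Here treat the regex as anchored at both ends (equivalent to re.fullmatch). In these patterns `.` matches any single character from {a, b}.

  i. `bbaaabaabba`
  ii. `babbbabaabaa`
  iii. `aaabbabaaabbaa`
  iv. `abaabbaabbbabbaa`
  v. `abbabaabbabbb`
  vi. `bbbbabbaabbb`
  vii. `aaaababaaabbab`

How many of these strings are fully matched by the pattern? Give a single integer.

i → match
ii → match
iii → match
iv → match
v → match
vi → match
vii → match
Total matched: 7

7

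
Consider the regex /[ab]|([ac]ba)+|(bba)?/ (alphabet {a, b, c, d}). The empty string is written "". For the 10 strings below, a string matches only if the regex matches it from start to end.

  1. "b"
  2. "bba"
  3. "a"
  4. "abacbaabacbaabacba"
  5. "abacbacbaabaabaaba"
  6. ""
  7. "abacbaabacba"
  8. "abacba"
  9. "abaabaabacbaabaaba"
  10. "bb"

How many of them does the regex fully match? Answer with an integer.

9

1 → match
2 → match
3 → match
4 → match
5 → match
6 → match
7 → match
8 → match
9 → match
10 → no match
Total matched: 9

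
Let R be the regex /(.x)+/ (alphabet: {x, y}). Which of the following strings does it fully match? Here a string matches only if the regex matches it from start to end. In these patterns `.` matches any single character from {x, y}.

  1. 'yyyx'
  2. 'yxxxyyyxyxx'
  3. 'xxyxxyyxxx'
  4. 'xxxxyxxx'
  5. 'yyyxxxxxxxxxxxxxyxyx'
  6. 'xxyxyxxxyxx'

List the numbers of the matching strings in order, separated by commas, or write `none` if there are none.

4

1 → no match
2 → no match
3 → no match
4 → match
5 → no match
6 → no match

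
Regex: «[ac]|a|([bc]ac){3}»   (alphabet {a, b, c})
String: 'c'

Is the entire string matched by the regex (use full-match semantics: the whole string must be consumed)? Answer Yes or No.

Yes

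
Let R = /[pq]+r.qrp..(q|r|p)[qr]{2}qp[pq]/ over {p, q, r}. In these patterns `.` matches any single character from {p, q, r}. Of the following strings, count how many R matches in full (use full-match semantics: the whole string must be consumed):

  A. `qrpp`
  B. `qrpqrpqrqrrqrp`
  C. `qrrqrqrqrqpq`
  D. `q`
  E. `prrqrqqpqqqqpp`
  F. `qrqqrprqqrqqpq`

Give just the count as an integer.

1

A. `qrpp` → no match
B → no match
C. `qrrqrqrqrqpq` → no match
D. `q` → no match
E → no match
F → match
Total matched: 1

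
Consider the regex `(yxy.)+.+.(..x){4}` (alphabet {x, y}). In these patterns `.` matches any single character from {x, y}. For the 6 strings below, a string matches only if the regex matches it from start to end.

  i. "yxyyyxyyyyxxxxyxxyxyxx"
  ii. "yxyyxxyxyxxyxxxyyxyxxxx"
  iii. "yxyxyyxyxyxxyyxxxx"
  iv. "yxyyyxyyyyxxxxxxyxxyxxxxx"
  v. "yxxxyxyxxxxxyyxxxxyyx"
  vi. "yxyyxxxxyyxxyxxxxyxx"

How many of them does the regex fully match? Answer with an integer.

i → match
ii → no match
iii → match
iv → match
v → no match — must start with "yxy"
vi → match
Total matched: 4

4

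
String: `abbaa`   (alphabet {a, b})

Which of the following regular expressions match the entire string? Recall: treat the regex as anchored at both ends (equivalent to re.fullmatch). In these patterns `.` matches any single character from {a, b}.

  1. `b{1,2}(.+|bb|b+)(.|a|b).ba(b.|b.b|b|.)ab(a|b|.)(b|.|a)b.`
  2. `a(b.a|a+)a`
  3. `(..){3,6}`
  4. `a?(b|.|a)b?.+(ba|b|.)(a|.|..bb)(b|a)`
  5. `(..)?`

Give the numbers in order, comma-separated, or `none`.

1 → no match — must start with `b`
2 → match
3 → no match
4 → match
5 → no match

2, 4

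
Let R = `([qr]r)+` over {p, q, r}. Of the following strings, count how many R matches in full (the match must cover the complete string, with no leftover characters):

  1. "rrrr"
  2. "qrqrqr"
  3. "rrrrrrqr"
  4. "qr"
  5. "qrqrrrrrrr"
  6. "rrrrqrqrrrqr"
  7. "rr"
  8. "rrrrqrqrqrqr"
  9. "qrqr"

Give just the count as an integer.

9

1 → match
2 → match
3 → match
4 → match
5 → match
6 → match
7 → match
8 → match
9 → match
Total matched: 9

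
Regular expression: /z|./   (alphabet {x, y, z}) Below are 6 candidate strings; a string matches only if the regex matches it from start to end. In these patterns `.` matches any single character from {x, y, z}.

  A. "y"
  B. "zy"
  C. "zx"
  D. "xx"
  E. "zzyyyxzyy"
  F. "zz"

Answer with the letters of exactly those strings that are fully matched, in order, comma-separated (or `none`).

A → match
B → no match
C → no match
D → no match
E → no match
F → no match

A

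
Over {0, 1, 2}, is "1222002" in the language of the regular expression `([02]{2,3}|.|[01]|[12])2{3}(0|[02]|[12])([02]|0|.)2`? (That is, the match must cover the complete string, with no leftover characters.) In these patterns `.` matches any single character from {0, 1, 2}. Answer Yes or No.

Yes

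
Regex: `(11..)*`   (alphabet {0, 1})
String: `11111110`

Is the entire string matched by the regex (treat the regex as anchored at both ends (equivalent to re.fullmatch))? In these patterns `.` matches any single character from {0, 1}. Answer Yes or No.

Yes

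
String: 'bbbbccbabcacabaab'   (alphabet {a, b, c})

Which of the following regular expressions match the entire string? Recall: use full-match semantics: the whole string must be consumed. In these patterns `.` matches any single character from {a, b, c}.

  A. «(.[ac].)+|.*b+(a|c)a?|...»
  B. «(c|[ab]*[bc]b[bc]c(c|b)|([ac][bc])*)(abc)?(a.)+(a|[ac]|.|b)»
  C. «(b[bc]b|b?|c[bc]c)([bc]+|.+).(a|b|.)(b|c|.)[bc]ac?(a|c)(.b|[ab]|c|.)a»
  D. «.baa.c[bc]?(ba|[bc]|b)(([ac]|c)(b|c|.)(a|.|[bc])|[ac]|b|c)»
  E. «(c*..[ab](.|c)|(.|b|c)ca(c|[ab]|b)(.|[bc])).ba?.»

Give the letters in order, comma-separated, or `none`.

B

A → no match
B → match
C → no match — must end with 'a'
D → no match
E → no match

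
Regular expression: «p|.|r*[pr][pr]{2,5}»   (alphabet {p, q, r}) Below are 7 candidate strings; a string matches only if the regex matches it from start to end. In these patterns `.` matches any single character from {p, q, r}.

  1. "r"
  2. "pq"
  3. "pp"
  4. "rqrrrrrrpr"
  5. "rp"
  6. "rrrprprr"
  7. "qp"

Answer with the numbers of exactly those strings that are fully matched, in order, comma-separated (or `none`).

1, 6

1 → match
2 → no match
3 → no match
4 → no match
5 → no match
6 → match
7 → no match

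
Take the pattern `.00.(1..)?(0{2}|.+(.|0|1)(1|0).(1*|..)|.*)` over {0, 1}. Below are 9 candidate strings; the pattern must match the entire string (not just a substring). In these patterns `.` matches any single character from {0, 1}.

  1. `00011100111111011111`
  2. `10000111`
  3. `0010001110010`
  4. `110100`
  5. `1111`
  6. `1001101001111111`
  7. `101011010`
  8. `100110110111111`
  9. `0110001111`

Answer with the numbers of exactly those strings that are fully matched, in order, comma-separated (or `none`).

1 → match
2 → match
3 → no match
4 → no match
5 → no match
6 → match
7 → no match
8 → match
9 → no match

1, 2, 6, 8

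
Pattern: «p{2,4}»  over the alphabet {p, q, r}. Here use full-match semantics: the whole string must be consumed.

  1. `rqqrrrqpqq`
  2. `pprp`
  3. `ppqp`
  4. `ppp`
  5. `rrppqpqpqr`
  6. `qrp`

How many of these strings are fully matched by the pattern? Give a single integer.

1. `rqqrrrqpqq` → no match — must start with `p`
2. `pprp` → no match
3. `ppqp` → no match
4. `ppp` → match
5. `rrppqpqpqr` → no match — must start with `p`
6. `qrp` → no match — must start with `p`
Total matched: 1

1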